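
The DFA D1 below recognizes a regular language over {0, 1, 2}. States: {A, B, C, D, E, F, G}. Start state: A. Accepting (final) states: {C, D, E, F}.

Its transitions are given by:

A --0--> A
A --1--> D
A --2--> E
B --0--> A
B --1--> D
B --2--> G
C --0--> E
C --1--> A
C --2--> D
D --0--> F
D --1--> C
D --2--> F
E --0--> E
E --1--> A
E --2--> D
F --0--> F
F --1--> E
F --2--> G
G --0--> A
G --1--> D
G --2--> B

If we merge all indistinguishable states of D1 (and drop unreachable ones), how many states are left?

5

All states are reachable from the start state.
P0 = {C,D,E,F} | {A,B,G}.
Refine {C,D,E,F} on symbol 1: members go to different blocks, giving {C,E} and {D,F}.
Refine {A,B,G} on symbol 2: members go to different blocks, giving {B,G} and {A}.
Refine {D,F} on symbol 2: members go to different blocks, giving {D} and {F}.
Stable partition: {C,E} | {B,G} | {D} | {A} | {F} — 5 equivalence classes.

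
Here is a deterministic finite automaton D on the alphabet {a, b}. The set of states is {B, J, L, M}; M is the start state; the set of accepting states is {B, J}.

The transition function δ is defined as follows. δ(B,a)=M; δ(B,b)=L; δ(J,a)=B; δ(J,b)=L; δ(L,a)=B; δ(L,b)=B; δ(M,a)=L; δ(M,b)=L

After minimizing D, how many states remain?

3

Reachable states from the start: {B,L,M}. Unreachable: {J} — drop them.
Start with accepting vs non-accepting: {B} | {L,M}.
Refine {L,M} on symbol a: members go to different blocks, giving {L} and {M}.
No further refinement is possible. Final partition (3 blocks): {B} | {L} | {M}.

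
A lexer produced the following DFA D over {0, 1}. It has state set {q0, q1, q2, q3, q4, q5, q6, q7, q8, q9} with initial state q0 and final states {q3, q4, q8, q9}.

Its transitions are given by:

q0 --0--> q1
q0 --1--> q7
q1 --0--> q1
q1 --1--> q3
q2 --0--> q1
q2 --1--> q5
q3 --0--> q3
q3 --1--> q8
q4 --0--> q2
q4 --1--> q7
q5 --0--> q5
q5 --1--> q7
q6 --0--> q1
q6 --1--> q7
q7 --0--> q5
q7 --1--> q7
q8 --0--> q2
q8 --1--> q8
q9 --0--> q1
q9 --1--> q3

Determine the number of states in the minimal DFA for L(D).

States {q4,q6,q9} cannot be reached from the start state, so discard them.
P0 = {q3,q8} | {q0,q1,q2,q5,q7}.
Split {q3,q8} by δ(·,0) → {q3} and {q8}.
On input 1, block {q0,q1,q2,q5,q7} splits into {q0,q2,q5,q7} and {q1}.
Refine {q0,q2,q5,q7} on symbol 0: members go to different blocks, giving {q0,q2} and {q5,q7}.
Stable partition: {q3} | {q0,q2} | {q8} | {q1} | {q5,q7} — 5 equivalence classes.

5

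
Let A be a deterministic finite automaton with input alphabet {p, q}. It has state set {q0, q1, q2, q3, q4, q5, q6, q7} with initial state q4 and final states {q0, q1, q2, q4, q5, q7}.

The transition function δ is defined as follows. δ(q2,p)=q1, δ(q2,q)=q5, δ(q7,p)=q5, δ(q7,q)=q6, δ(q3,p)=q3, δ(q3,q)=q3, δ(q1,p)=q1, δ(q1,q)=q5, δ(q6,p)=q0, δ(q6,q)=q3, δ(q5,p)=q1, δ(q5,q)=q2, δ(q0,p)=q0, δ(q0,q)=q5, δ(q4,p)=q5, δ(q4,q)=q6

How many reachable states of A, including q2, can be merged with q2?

First remove the unreachable states {q7}; 7 states remain.
Start with accepting vs non-accepting: {q0,q1,q2,q4,q5} | {q3,q6}.
Split {q0,q1,q2,q4,q5} by δ(·,q) → {q0,q1,q2,q5} and {q4}.
Split {q3,q6} by δ(·,p) → {q3} and {q6}.
Stable partition: {q0,q1,q2,q5} | {q3} | {q4} | {q6} — 4 equivalence classes.
The equivalence class containing q2 is {q0,q1,q2,q5}, of size 4.

4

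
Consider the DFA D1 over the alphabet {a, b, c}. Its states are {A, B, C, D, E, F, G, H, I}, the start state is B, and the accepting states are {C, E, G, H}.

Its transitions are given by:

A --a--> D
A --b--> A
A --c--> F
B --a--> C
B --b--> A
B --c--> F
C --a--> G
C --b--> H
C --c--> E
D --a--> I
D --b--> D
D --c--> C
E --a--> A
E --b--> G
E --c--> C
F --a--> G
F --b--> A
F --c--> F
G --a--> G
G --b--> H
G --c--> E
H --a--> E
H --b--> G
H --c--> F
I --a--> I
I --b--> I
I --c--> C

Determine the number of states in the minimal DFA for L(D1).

6

Start with accepting vs non-accepting: {C,E,G,H} | {A,B,D,F,I}.
Refine {C,E,G,H} on symbol a: members go to different blocks, giving {C,G,H} and {E}.
On input a, block {C,G,H} splits into {C,G} and {H}.
Refine {A,B,D,F,I} on symbol a: members go to different blocks, giving {A,D,I} and {B,F}.
Refine {A,D,I} on symbol c: members go to different blocks, giving {D,I} and {A}.
No further refinement is possible. Final partition (6 blocks): {C,G} | {D,I} | {E} | {H} | {B,F} | {A}.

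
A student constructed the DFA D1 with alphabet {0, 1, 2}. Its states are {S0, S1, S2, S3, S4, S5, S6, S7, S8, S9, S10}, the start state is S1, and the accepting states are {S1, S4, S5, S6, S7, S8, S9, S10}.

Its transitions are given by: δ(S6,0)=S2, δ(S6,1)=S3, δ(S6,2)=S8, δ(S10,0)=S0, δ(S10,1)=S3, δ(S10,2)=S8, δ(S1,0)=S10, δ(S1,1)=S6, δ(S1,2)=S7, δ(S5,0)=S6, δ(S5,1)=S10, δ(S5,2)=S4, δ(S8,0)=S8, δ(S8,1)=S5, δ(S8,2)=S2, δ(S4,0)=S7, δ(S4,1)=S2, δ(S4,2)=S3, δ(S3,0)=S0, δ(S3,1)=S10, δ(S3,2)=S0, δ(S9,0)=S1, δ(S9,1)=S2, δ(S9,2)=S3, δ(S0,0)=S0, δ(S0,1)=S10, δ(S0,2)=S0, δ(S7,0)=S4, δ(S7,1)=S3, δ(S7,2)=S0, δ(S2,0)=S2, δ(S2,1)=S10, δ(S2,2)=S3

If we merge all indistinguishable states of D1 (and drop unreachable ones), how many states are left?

5

First remove the unreachable states {S9}; 10 states remain.
P0 = {S1,S4,S5,S6,S7,S8,S10} | {S0,S2,S3}.
Split {S1,S4,S5,S6,S7,S8,S10} by δ(·,0) → {S1,S4,S5,S7,S8} and {S6,S10}.
On input 0, block {S1,S4,S5,S7,S8} splits into {S4,S7,S8} and {S1,S5}.
On input 1, block {S4,S7,S8} splits into {S4,S7} and {S8}.
Stable partition: {S4,S7} | {S0,S2,S3} | {S6,S10} | {S1,S5} | {S8} — 5 equivalence classes.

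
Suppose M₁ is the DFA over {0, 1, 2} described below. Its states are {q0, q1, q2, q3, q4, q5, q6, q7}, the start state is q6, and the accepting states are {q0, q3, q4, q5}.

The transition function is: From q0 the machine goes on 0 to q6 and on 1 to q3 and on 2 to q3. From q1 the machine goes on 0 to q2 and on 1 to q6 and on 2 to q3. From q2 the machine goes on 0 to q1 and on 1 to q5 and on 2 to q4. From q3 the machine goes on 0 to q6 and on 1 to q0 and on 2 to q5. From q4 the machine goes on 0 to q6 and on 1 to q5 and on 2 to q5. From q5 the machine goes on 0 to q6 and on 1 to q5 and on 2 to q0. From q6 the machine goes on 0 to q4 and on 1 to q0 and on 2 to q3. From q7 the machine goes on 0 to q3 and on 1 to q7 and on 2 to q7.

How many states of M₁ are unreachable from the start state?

BFS from q6 reaches {q0, q3, q4, q5, q6}; the 3 state(s) q1, q2, q7 are never visited.

3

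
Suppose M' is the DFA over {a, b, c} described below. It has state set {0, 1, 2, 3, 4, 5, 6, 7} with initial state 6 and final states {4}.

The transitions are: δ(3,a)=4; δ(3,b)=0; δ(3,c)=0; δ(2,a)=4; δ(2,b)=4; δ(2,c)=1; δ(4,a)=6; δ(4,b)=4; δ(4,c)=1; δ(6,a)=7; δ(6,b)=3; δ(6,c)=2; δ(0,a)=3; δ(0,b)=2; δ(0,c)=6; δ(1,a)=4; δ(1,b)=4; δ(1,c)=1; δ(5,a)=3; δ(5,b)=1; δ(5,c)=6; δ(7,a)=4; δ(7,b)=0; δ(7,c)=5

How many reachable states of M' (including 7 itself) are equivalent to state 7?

P0 = {4} | {0,1,2,3,5,6,7}.
On input a, block {0,1,2,3,5,6,7} splits into {1,2,3,7} and {0,5,6}.
Refine {1,2,3,7} on symbol b: members go to different blocks, giving {1,2} and {3,7}.
On input b, block {0,5,6} splits into {0,5} and {6}.
Stable partition: {4} | {1,2} | {0,5} | {3,7} | {6} — 5 equivalence classes.
The equivalence class containing 7 is {3,7}, of size 2.

2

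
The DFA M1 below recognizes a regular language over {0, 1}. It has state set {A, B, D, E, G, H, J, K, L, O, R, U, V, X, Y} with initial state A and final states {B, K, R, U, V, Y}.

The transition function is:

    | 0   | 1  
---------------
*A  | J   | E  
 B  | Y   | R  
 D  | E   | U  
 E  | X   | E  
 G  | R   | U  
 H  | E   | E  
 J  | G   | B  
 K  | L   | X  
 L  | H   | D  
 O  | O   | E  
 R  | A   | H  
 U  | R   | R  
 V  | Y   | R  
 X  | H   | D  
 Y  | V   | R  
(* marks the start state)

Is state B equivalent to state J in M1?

No

States {K,L,O} cannot be reached from the start state, so discard them.
Start with accepting vs non-accepting: {B,R,U,V,Y} | {A,D,E,G,H,J,X}.
Refine {B,R,U,V,Y} on symbol 0: members go to different blocks, giving {B,U,V,Y} and {R}.
Split {B,U,V,Y} by δ(·,0) → {B,V,Y} and {U}.
Split {A,D,E,G,H,J,X} by δ(·,0) → {A,D,E,H,J,X} and {G}.
Refine {A,D,E,H,J,X} on symbol 0: members go to different blocks, giving {A,D,E,H,X} and {J}.
Split {A,D,E,H,X} by δ(·,0) → {D,E,H,X} and {A}.
On input 1, block {D,E,H,X} splits into {E,H,X} and {D}.
Refine {E,H,X} on symbol 1: members go to different blocks, giving {E,H} and {X}.
Split {E,H} by δ(·,0) → {E} and {H}.
Stable partition: {B,V,Y} | {E} | {R} | {U} | {G} | {J} | {A} | {D} | {X} | {H} — 10 equivalence classes.
B and J end up in different blocks, so they are distinguishable. For instance, the string 'ε' is accepted from only B.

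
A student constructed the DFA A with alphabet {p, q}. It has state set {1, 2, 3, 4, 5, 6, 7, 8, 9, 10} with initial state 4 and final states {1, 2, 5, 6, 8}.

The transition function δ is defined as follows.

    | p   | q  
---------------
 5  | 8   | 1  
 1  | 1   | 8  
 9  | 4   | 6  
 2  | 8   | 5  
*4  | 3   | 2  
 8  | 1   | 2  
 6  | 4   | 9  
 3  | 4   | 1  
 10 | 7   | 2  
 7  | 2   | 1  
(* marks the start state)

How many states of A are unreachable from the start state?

No path from 4 leads to 6, 7, 9, 10; the other 6 states are all reachable.

4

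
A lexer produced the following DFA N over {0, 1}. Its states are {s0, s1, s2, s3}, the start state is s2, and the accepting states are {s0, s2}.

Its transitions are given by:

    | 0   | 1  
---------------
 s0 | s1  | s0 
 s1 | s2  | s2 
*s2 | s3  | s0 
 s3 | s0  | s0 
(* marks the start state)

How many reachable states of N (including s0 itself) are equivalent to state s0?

2

Every state is reachable, so we keep all 4.
P0 = {s0,s2} | {s1,s3}.
The partition is now stable with 2 blocks: {s0,s2} | {s1,s3}.
The equivalence class containing s0 is {s0,s2}, of size 2.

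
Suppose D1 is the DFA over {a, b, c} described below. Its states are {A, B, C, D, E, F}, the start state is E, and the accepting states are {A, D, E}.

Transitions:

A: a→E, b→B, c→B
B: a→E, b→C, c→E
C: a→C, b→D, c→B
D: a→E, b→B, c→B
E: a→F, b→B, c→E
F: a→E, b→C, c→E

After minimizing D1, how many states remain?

States {A} cannot be reached from the start state, so discard them.
Start with accepting vs non-accepting: {D,E} | {B,C,F}.
Split {D,E} by δ(·,a) → {D} and {E}.
On input a, block {B,C,F} splits into {B,F} and {C}.
No further refinement is possible. Final partition (4 blocks): {D} | {B,F} | {E} | {C}.

4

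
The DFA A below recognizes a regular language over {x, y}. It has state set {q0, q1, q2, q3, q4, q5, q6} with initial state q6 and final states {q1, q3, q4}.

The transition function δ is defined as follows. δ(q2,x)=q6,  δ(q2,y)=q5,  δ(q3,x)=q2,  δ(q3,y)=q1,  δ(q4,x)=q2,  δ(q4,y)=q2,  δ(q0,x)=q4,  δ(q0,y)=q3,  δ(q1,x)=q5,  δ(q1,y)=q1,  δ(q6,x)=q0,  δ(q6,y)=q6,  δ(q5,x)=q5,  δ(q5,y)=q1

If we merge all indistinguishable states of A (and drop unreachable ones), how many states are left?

All states are reachable from the start state.
Start with accepting vs non-accepting: {q1,q3,q4} | {q0,q2,q5,q6}.
Split {q1,q3,q4} by δ(·,y) → {q1,q3} and {q4}.
Split {q0,q2,q5,q6} by δ(·,x) → {q2,q5,q6} and {q0}.
Split {q2,q5,q6} by δ(·,x) → {q2,q5} and {q6}.
Split {q2,q5} by δ(·,x) → {q2} and {q5}.
Split {q1,q3} by δ(·,x) → {q1} and {q3}.
Stable partition: {q1} | {q2} | {q4} | {q0} | {q6} | {q5} | {q3} — 7 equivalence classes.

7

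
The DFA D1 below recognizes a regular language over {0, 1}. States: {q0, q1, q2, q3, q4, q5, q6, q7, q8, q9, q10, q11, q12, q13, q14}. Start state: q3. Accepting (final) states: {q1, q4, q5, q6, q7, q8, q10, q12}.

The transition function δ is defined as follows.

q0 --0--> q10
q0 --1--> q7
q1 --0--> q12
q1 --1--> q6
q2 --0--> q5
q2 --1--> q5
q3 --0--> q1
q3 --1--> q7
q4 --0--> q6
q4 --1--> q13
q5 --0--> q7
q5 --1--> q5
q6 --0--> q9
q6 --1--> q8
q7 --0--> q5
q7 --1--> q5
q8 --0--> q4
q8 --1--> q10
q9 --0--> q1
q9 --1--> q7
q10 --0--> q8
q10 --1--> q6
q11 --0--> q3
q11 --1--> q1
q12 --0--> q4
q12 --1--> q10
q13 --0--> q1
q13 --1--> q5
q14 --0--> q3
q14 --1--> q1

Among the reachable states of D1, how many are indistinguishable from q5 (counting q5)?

Reachable states from the start: {q1,q3,q4,q5,q6,q7,q8,q9,q10,q12,q13}. Unreachable: {q0,q2,q11,q14} — drop them.
P0 = {q1,q4,q5,q6,q7,q8,q10,q12} | {q3,q9,q13}.
On input 0, block {q1,q4,q5,q6,q7,q8,q10,q12} splits into {q1,q4,q5,q7,q8,q10,q12} and {q6}.
On input 0, block {q1,q4,q5,q7,q8,q10,q12} splits into {q1,q5,q7,q8,q10,q12} and {q4}.
Split {q1,q5,q7,q8,q10,q12} by δ(·,0) → {q1,q5,q7,q10} and {q8,q12}.
Split {q1,q5,q7,q10} by δ(·,0) → {q1,q10} and {q5,q7}.
No further refinement is possible. Final partition (6 blocks): {q1,q10} | {q3,q9,q13} | {q6} | {q4} | {q8,q12} | {q5,q7}.
State q5 belongs to the block {q5,q7}, which has 2 states.

2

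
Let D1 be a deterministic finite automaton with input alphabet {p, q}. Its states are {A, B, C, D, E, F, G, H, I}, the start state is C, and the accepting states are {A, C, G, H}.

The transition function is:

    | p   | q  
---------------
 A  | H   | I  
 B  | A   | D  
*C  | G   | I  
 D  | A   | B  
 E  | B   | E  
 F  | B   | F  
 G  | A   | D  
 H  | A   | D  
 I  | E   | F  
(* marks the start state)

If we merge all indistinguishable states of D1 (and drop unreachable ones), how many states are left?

Initial partition by acceptance: {A,C,G,H} | {B,D,E,F,I}.
On input p, block {B,D,E,F,I} splits into {E,F,I} and {B,D}.
On input q, block {A,C,G,H} splits into {A,C} and {G,H}.
Split {E,F,I} by δ(·,p) → {E,F} and {I}.
Stable partition: {A,C} | {E,F} | {B,D} | {G,H} | {I} — 5 equivalence classes.

5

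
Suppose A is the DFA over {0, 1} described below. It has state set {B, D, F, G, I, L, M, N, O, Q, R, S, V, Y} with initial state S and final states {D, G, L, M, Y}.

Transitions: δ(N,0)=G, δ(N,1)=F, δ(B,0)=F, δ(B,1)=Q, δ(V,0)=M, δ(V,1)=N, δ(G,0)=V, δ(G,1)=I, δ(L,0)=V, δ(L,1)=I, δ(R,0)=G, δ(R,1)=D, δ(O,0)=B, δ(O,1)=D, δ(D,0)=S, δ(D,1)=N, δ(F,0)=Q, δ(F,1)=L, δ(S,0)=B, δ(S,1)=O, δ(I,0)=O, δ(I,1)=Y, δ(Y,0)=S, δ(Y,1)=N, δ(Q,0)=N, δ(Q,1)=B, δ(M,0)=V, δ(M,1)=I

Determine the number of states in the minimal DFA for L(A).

10

Reachable states from the start: {B,D,F,G,I,L,M,N,O,Q,S,V,Y}. Unreachable: {R} — drop them.
Start with accepting vs non-accepting: {D,G,L,M,Y} | {B,F,I,N,O,Q,S,V}.
Split {B,F,I,N,O,Q,S,V} by δ(·,0) → {B,F,I,O,Q,S} and {N,V}.
Split {D,G,L,M,Y} by δ(·,0) → {G,L,M} and {D,Y}.
Refine {B,F,I,O,Q,S} on symbol 0: members go to different blocks, giving {B,F,I,O,S} and {Q}.
Split {B,F,I,O,S} by δ(·,0) → {B,I,O,S} and {F}.
On input 0, block {B,I,O,S} splits into {I,O,S} and {B}.
On input 0, block {I,O,S} splits into {O,S} and {I}.
On input 1, block {O,S} splits into {S} and {O}.
On input 1, block {N,V} splits into {V} and {N}.
No further refinement is possible. Final partition (10 blocks): {G,L,M} | {S} | {V} | {D,Y} | {Q} | {F} | {B} | {I} | {O} | {N}.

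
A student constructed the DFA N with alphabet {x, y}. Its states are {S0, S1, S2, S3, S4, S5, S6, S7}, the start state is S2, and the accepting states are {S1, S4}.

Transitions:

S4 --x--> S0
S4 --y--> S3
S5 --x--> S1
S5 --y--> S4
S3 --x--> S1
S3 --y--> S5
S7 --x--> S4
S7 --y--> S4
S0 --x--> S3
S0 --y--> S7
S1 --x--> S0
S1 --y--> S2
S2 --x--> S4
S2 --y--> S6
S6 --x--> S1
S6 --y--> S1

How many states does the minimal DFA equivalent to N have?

All states are reachable from the start state.
P0 = {S1,S4} | {S0,S2,S3,S5,S6,S7}.
Split {S0,S2,S3,S5,S6,S7} by δ(·,x) → {S2,S3,S5,S6,S7} and {S0}.
Refine {S2,S3,S5,S6,S7} on symbol y: members go to different blocks, giving {S5,S6,S7} and {S2,S3}.
No further refinement is possible. Final partition (4 blocks): {S1,S4} | {S5,S6,S7} | {S0} | {S2,S3}.

4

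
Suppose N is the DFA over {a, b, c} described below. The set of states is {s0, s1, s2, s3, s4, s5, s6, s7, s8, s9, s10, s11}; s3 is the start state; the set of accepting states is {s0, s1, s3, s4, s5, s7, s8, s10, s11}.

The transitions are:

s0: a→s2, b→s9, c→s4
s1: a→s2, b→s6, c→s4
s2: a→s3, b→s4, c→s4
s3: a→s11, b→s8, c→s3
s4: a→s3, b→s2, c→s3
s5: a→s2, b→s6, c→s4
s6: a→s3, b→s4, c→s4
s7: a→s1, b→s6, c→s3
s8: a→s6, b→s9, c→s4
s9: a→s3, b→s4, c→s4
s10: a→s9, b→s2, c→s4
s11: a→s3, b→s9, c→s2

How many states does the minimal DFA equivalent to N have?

States {s0,s1,s5,s7,s10} cannot be reached from the start state, so discard them.
Initial partition by acceptance: {s3,s4,s8,s11} | {s2,s6,s9}.
Refine {s3,s4,s8,s11} on symbol a: members go to different blocks, giving {s3,s4,s11} and {s8}.
Split {s3,s4,s11} by δ(·,b) → {s4,s11} and {s3}.
Refine {s4,s11} on symbol c: members go to different blocks, giving {s4} and {s11}.
Stable partition: {s4} | {s2,s6,s9} | {s8} | {s3} | {s11} — 5 equivalence classes.

5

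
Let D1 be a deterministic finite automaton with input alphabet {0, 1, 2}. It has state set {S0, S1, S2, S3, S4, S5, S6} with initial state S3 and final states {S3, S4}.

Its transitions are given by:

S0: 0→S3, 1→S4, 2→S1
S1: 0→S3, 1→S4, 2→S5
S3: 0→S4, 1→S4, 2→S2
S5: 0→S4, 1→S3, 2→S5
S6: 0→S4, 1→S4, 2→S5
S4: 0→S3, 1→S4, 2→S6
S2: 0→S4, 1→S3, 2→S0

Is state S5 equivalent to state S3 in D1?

P0 = {S3,S4} | {S0,S1,S2,S5,S6}.
The partition is now stable with 2 blocks: {S3,S4} | {S0,S1,S2,S5,S6}.
S5 and S3 end up in different blocks, so they are distinguishable. For instance, the string 'ε' is accepted from only S3.

No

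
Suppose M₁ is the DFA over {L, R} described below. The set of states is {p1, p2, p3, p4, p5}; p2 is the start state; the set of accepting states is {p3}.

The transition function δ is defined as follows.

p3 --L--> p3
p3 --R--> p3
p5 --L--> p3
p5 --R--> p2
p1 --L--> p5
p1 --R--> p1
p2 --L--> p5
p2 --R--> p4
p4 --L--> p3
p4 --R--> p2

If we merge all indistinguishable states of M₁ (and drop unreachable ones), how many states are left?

3

States {p1} cannot be reached from the start state, so discard them.
Start with accepting vs non-accepting: {p3} | {p2,p4,p5}.
On input L, block {p2,p4,p5} splits into {p4,p5} and {p2}.
No further refinement is possible. Final partition (3 blocks): {p3} | {p4,p5} | {p2}.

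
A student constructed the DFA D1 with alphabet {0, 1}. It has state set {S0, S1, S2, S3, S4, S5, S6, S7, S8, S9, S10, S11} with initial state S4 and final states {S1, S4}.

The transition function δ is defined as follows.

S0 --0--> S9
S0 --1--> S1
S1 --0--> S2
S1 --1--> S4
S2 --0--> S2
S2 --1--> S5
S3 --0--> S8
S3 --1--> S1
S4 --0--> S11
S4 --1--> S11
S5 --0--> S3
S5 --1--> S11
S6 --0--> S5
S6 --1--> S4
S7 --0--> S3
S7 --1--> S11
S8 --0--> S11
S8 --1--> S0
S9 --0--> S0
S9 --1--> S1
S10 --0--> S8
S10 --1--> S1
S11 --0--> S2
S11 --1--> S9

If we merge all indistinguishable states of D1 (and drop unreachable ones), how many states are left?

States {S6,S7,S10} cannot be reached from the start state, so discard them.
P0 = {S1,S4} | {S0,S2,S3,S5,S8,S9,S11}.
Refine {S1,S4} on symbol 1: members go to different blocks, giving {S1} and {S4}.
On input 1, block {S0,S2,S3,S5,S8,S9,S11} splits into {S2,S5,S8,S11} and {S0,S3,S9}.
Refine {S2,S5,S8,S11} on symbol 0: members go to different blocks, giving {S2,S8,S11} and {S5}.
Split {S2,S8,S11} by δ(·,1) → {S8,S11} and {S2}.
Split {S8,S11} by δ(·,0) → {S8} and {S11}.
Refine {S0,S3,S9} on symbol 0: members go to different blocks, giving {S0,S9} and {S3}.
Stable partition: {S1} | {S8} | {S4} | {S0,S9} | {S5} | {S2} | {S11} | {S3} — 8 equivalence classes.

8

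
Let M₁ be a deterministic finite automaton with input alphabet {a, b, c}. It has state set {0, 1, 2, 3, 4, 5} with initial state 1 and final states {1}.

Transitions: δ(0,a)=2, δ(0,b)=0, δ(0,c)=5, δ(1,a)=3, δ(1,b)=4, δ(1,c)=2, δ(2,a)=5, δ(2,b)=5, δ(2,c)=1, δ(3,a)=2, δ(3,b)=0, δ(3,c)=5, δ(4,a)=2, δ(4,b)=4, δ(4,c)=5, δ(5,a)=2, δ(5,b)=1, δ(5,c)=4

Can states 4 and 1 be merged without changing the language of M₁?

Every state is reachable, so we keep all 6.
Start with accepting vs non-accepting: {1} | {0,2,3,4,5}.
On input b, block {0,2,3,4,5} splits into {0,2,3,4} and {5}.
Split {0,2,3,4} by δ(·,a) → {0,3,4} and {2}.
No further refinement is possible. Final partition (4 blocks): {1} | {0,3,4} | {5} | {2}.
4 and 1 end up in different blocks, so they are distinguishable. For instance, the string 'ε' is accepted from only 1.

No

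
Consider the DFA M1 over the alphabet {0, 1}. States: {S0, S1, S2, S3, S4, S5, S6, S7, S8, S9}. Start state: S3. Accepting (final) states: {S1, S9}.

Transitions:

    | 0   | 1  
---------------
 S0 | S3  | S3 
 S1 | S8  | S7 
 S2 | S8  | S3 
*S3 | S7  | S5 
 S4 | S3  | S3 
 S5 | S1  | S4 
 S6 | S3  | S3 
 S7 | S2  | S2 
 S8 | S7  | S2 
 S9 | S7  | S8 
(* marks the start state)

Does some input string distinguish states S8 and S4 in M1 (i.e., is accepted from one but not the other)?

Reachable states from the start: {S1,S2,S3,S4,S5,S7,S8}. Unreachable: {S0,S6,S9} — drop them.
Initial partition by acceptance: {S1} | {S2,S3,S4,S5,S7,S8}.
On input 0, block {S2,S3,S4,S5,S7,S8} splits into {S2,S3,S4,S7,S8} and {S5}.
Refine {S2,S3,S4,S7,S8} on symbol 1: members go to different blocks, giving {S2,S4,S7,S8} and {S3}.
On input 0, block {S2,S4,S7,S8} splits into {S2,S7,S8} and {S4}.
Split {S2,S7,S8} by δ(·,1) → {S7,S8} and {S2}.
Refine {S7,S8} on symbol 0: members go to different blocks, giving {S7} and {S8}.
The partition is now stable with 7 blocks: {S1} | {S7} | {S5} | {S3} | {S4} | {S2} | {S8}.
S8 and S4 end up in different blocks, so they are distinguishable. For instance, the string '010' is accepted from only S4.

Yes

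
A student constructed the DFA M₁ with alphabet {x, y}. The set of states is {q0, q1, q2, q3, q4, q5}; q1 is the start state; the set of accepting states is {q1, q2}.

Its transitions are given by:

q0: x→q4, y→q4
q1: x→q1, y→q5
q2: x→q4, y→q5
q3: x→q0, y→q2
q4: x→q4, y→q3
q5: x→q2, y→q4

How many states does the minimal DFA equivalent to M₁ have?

6

Every state is reachable, so we keep all 6.
Start with accepting vs non-accepting: {q1,q2} | {q0,q3,q4,q5}.
Refine {q1,q2} on symbol x: members go to different blocks, giving {q1} and {q2}.
On input x, block {q0,q3,q4,q5} splits into {q0,q3,q4} and {q5}.
Refine {q0,q3,q4} on symbol y: members go to different blocks, giving {q0,q4} and {q3}.
On input y, block {q0,q4} splits into {q0} and {q4}.
Stable partition: {q1} | {q0} | {q2} | {q5} | {q3} | {q4} — 6 equivalence classes.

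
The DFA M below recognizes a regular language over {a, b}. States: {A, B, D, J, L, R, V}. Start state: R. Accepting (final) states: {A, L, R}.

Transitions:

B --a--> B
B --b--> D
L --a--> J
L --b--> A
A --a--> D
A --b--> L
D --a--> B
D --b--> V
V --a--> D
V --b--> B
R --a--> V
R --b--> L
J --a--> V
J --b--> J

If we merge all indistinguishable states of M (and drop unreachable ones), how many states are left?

Every state is reachable, so we keep all 7.
Initial partition by acceptance: {A,L,R} | {B,D,J,V}.
The partition is now stable with 2 blocks: {A,L,R} | {B,D,J,V}.

2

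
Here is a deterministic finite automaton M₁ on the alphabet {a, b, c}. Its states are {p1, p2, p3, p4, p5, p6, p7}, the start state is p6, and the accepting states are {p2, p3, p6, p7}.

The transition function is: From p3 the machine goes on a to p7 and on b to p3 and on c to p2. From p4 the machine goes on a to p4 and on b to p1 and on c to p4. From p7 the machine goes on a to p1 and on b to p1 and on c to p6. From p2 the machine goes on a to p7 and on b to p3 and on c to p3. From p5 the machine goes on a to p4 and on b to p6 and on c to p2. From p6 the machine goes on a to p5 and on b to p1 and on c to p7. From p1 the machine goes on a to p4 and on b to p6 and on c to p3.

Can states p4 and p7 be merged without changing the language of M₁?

No

P0 = {p2,p3,p6,p7} | {p1,p4,p5}.
Refine {p2,p3,p6,p7} on symbol a: members go to different blocks, giving {p2,p3} and {p6,p7}.
Split {p1,p4,p5} by δ(·,b) → {p1,p5} and {p4}.
No further refinement is possible. Final partition (4 blocks): {p2,p3} | {p1,p5} | {p6,p7} | {p4}.
p4 and p7 end up in different blocks, so they are distinguishable. For instance, the string 'ε' is accepted from only p7.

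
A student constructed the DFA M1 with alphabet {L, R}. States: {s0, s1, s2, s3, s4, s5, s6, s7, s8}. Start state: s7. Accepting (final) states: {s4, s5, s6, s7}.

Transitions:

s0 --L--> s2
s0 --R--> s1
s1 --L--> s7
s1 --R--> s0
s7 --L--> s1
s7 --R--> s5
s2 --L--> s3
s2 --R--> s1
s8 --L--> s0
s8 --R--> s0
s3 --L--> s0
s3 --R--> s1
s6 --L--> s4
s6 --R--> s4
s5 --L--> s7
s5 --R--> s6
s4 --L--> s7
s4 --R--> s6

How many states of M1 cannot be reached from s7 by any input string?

1

Starting at s7 and following transitions, the reachable set is {s0, s1, s2, s3, s4, s5, s6, s7}. That leaves s8 unreachable — 1 in total.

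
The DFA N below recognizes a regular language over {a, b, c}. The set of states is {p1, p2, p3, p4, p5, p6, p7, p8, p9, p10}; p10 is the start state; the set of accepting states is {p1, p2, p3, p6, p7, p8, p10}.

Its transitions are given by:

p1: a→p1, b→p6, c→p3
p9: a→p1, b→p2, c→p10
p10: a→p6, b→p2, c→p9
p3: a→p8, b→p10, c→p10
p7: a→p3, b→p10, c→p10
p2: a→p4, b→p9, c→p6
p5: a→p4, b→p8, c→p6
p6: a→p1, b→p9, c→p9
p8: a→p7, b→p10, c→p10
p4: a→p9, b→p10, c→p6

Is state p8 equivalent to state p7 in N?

Reachable states from the start: {p1,p2,p3,p4,p6,p7,p8,p9,p10}. Unreachable: {p5} — drop them.
Initial partition by acceptance: {p1,p2,p3,p6,p7,p8,p10} | {p4,p9}.
Refine {p1,p2,p3,p6,p7,p8,p10} on symbol a: members go to different blocks, giving {p1,p3,p6,p7,p8,p10} and {p2}.
Refine {p1,p3,p6,p7,p8,p10} on symbol b: members go to different blocks, giving {p1,p3,p7,p8} and {p6} and {p10}.
Refine {p1,p3,p7,p8} on symbol b: members go to different blocks, giving {p3,p7,p8} and {p1}.
Refine {p4,p9} on symbol a: members go to different blocks, giving {p4} and {p9}.
The partition is now stable with 7 blocks: {p3,p7,p8} | {p4} | {p2} | {p6} | {p10} | {p1} | {p9}.
p8 and p7 lie in the same block of the stable partition, so they are equivalent — no string distinguishes them.

Yes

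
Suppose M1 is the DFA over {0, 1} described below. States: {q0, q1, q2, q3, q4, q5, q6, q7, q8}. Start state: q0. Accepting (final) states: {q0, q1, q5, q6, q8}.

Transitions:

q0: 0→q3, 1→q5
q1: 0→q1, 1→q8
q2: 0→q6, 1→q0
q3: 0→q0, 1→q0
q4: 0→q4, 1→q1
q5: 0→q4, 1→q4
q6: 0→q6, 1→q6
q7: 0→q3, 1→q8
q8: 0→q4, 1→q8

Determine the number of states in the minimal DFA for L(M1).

6

States {q2,q6,q7} cannot be reached from the start state, so discard them.
Initial partition by acceptance: {q0,q1,q5,q8} | {q3,q4}.
Split {q0,q1,q5,q8} by δ(·,0) → {q0,q5,q8} and {q1}.
On input 1, block {q0,q5,q8} splits into {q0,q8} and {q5}.
Split {q0,q8} by δ(·,1) → {q0} and {q8}.
Split {q3,q4} by δ(·,0) → {q3} and {q4}.
The partition is now stable with 6 blocks: {q0} | {q3} | {q1} | {q5} | {q8} | {q4}.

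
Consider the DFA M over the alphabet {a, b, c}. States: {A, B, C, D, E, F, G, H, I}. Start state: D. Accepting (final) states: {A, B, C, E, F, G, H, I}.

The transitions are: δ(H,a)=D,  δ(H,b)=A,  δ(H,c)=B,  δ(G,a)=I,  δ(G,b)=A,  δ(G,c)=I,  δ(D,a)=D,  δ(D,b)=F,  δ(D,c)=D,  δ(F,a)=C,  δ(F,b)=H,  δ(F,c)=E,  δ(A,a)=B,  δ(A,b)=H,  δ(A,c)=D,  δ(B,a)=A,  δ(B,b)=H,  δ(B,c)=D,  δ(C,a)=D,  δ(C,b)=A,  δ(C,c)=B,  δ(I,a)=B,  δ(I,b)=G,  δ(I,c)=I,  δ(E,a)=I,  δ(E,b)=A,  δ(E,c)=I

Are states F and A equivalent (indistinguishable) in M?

All states are reachable from the start state.
Initial partition by acceptance: {A,B,C,E,F,G,H,I} | {D}.
On input a, block {A,B,C,E,F,G,H,I} splits into {A,B,E,F,G,I} and {C,H}.
Refine {A,B,E,F,G,I} on symbol a: members go to different blocks, giving {A,B,E,G,I} and {F}.
On input b, block {A,B,E,G,I} splits into {E,G,I} and {A,B}.
On input a, block {E,G,I} splits into {E,G} and {I}.
The partition is now stable with 6 blocks: {E,G} | {D} | {C,H} | {F} | {A,B} | {I}.
F and A end up in different blocks, so they are distinguishable. For instance, the string 'c' is accepted from only F.

No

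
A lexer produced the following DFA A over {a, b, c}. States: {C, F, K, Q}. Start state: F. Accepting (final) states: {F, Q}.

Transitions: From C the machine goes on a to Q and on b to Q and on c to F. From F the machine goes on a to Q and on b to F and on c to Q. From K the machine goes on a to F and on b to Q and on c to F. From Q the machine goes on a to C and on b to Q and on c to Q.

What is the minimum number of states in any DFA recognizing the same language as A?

States {K} cannot be reached from the start state, so discard them.
Start with accepting vs non-accepting: {F,Q} | {C}.
On input a, block {F,Q} splits into {Q} and {F}.
Stable partition: {Q} | {C} | {F} — 3 equivalence classes.

3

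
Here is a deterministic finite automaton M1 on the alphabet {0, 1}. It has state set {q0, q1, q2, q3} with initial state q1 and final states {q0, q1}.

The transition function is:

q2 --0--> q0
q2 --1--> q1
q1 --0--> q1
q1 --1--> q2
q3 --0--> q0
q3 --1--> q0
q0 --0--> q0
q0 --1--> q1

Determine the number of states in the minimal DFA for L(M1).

First remove the unreachable states {q3}; 3 states remain.
P0 = {q0,q1} | {q2}.
On input 1, block {q0,q1} splits into {q0} and {q1}.
The partition is now stable with 3 blocks: {q0} | {q2} | {q1}.

3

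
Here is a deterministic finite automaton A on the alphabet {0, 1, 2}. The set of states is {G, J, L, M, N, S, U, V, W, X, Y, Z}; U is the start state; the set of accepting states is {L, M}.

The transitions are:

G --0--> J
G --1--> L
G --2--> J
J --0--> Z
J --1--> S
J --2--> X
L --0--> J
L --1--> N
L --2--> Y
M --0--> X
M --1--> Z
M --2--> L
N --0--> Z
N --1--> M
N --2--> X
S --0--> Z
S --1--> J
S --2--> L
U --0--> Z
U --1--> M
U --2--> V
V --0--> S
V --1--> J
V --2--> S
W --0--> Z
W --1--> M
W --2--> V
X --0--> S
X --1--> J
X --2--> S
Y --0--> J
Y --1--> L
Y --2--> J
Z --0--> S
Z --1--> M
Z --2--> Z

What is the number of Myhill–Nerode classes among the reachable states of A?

8

Reachable states from the start: {J,L,M,N,S,U,V,X,Y,Z}. Unreachable: {G,W} — drop them.
Initial partition by acceptance: {L,M} | {J,N,S,U,V,X,Y,Z}.
Refine {L,M} on symbol 2: members go to different blocks, giving {L} and {M}.
Refine {J,N,S,U,V,X,Y,Z} on symbol 1: members go to different blocks, giving {J,S,V,X} and {N,U,Z} and {Y}.
Split {J,S,V,X} by δ(·,0) → {J,S} and {V,X}.
Split {J,S} by δ(·,2) → {S} and {J}.
Split {N,U,Z} by δ(·,0) → {N,U} and {Z}.
The partition is now stable with 8 blocks: {L} | {S} | {M} | {N,U} | {Y} | {V,X} | {J} | {Z}.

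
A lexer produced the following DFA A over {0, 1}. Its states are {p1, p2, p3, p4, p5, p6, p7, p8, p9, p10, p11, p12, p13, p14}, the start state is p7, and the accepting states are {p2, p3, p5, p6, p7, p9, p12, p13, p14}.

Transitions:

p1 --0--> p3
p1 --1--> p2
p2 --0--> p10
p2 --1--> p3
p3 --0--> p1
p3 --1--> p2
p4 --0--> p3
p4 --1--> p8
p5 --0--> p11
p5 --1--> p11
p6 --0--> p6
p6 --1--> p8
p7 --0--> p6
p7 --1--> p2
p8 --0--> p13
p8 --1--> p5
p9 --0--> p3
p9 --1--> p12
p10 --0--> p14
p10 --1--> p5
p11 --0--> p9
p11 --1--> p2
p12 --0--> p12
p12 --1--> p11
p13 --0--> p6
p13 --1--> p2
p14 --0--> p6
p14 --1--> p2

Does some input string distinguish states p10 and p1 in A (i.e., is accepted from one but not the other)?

First remove the unreachable states {p4}; 13 states remain.
P0 = {p2,p3,p5,p6,p7,p9,p12,p13,p14} | {p1,p8,p10,p11}.
Refine {p2,p3,p5,p6,p7,p9,p12,p13,p14} on symbol 0: members go to different blocks, giving {p6,p7,p9,p12,p13,p14} and {p2,p3,p5}.
On input 0, block {p6,p7,p9,p12,p13,p14} splits into {p6,p7,p12,p13,p14} and {p9}.
Split {p6,p7,p12,p13,p14} by δ(·,1) → {p7,p13,p14} and {p6,p12}.
On input 0, block {p1,p8,p10,p11} splits into {p8,p10} and {p1} and {p11}.
Refine {p2,p3,p5} on symbol 0: members go to different blocks, giving {p2} and {p3} and {p5}.
On input 1, block {p6,p12} splits into {p6} and {p12}.
Stable partition: {p7,p13,p14} | {p8,p10} | {p2} | {p9} | {p6} | {p1} | {p11} | {p3} | {p5} | {p12} — 10 equivalence classes.
p10 and p1 end up in different blocks, so they are distinguishable. For instance, the string '00' is accepted from only p10.

Yes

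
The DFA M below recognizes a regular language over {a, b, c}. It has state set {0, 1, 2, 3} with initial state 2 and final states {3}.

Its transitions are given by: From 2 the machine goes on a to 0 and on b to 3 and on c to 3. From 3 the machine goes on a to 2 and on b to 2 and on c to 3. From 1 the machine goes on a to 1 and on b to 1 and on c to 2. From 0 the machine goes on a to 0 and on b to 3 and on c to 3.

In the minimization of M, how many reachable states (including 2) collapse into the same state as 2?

2

First remove the unreachable states {1}; 3 states remain.
Start with accepting vs non-accepting: {3} | {0,2}.
No further refinement is possible. Final partition (2 blocks): {3} | {0,2}.
The equivalence class containing 2 is {0,2}, of size 2.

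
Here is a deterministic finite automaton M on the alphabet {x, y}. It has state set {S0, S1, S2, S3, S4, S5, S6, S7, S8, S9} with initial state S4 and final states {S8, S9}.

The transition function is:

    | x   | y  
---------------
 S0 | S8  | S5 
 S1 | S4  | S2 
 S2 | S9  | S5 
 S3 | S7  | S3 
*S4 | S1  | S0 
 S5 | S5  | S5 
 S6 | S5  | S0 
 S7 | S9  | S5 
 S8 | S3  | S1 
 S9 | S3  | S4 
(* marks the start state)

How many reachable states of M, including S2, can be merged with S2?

States {S6} cannot be reached from the start state, so discard them.
Initial partition by acceptance: {S8,S9} | {S0,S1,S2,S3,S4,S5,S7}.
Refine {S0,S1,S2,S3,S4,S5,S7} on symbol x: members go to different blocks, giving {S1,S3,S4,S5} and {S0,S2,S7}.
On input x, block {S1,S3,S4,S5} splits into {S1,S4,S5} and {S3}.
On input y, block {S1,S4,S5} splits into {S1,S4} and {S5}.
No further refinement is possible. Final partition (5 blocks): {S8,S9} | {S1,S4} | {S0,S2,S7} | {S3} | {S5}.
The equivalence class containing S2 is {S0,S2,S7}, of size 3.

3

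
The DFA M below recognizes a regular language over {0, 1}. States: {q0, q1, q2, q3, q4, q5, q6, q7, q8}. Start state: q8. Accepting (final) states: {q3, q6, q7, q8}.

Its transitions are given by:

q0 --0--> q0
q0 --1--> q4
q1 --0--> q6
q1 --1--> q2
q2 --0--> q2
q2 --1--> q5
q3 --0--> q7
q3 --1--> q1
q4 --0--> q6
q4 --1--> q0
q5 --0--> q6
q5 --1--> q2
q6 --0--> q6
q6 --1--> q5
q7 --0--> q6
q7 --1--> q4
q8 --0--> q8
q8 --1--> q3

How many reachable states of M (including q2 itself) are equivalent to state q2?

2

All states are reachable from the start state.
Initial partition by acceptance: {q3,q6,q7,q8} | {q0,q1,q2,q4,q5}.
On input 1, block {q3,q6,q7,q8} splits into {q3,q6,q7} and {q8}.
Refine {q0,q1,q2,q4,q5} on symbol 0: members go to different blocks, giving {q1,q4,q5} and {q0,q2}.
The partition is now stable with 4 blocks: {q3,q6,q7} | {q1,q4,q5} | {q8} | {q0,q2}.
State q2 belongs to the block {q0,q2}, which has 2 states.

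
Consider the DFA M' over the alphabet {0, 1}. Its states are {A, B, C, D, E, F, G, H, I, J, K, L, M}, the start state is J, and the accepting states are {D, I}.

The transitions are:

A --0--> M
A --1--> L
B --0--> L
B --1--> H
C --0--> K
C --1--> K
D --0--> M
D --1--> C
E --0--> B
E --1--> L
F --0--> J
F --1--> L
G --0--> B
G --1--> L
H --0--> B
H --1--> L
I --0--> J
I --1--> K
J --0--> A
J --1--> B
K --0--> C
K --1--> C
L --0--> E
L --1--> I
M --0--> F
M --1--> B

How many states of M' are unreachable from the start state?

2

No path from J leads to D, G; the other 11 states are all reachable.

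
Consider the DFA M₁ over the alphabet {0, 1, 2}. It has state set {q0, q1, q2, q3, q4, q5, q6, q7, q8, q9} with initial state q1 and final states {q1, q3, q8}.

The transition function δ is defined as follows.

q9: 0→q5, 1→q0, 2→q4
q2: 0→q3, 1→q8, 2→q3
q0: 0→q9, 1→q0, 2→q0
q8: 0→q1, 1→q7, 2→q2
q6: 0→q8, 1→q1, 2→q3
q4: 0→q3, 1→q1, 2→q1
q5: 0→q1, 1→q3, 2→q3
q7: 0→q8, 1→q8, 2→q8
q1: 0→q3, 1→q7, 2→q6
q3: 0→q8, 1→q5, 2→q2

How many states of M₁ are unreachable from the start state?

BFS from q1 reaches {q1, q2, q3, q5, q6, q7, q8}; the 3 state(s) q0, q4, q9 are never visited.

3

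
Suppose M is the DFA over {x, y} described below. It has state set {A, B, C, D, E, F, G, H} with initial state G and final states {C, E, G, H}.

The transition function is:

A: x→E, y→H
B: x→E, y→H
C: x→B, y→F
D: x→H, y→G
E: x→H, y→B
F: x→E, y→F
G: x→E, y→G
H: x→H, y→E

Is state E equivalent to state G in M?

First remove the unreachable states {A,C,D,F}; 4 states remain.
P0 = {E,G,H} | {B}.
On input y, block {E,G,H} splits into {G,H} and {E}.
Refine {G,H} on symbol x: members go to different blocks, giving {G} and {H}.
Stable partition: {G} | {B} | {E} | {H} — 4 equivalence classes.
E and G end up in different blocks, so they are distinguishable. For instance, the string 'y' is accepted from only G.

No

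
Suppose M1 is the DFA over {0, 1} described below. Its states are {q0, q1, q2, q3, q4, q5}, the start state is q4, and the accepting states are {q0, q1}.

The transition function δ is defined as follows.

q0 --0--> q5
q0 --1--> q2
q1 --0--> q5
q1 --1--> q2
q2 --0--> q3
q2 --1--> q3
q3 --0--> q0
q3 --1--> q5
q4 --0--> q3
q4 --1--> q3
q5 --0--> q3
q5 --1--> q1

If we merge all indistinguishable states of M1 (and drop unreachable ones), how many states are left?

4

All states are reachable from the start state.
P0 = {q0,q1} | {q2,q3,q4,q5}.
Split {q2,q3,q4,q5} by δ(·,0) → {q2,q4,q5} and {q3}.
Split {q2,q4,q5} by δ(·,1) → {q2,q4} and {q5}.
Stable partition: {q0,q1} | {q2,q4} | {q3} | {q5} — 4 equivalence classes.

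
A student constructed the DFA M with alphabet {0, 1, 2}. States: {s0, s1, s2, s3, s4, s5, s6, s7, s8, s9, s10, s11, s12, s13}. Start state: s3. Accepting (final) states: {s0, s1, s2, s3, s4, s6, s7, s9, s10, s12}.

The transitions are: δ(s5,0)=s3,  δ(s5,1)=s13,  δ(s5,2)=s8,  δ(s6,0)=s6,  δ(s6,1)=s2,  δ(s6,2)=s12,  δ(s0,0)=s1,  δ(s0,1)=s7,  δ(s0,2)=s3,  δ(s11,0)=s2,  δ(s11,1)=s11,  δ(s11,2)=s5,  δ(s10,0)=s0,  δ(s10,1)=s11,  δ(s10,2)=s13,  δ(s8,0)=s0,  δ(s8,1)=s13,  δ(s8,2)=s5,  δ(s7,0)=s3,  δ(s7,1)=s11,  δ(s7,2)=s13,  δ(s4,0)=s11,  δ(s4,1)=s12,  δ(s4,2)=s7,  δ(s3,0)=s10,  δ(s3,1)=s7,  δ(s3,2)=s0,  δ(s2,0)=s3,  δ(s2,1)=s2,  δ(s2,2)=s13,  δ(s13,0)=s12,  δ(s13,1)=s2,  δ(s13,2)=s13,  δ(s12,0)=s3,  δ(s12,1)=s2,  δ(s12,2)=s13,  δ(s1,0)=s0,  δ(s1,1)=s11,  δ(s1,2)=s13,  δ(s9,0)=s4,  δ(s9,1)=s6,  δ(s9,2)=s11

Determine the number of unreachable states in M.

Starting at s3 and following transitions, the reachable set is {s0, s1, s2, s3, s5, s7, s8, s10, s11, s12, s13}. That leaves s4, s6, s9 unreachable — 3 in total.

3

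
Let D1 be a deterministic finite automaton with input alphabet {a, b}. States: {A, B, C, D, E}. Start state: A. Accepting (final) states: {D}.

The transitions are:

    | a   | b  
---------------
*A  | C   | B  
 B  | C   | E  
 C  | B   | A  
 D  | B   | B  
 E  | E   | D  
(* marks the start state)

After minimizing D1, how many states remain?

5

Every state is reachable, so we keep all 5.
Start with accepting vs non-accepting: {D} | {A,B,C,E}.
Split {A,B,C,E} by δ(·,b) → {A,B,C} and {E}.
Refine {A,B,C} on symbol b: members go to different blocks, giving {A,C} and {B}.
Split {A,C} by δ(·,a) → {A} and {C}.
No further refinement is possible. Final partition (5 blocks): {D} | {A} | {E} | {B} | {C}.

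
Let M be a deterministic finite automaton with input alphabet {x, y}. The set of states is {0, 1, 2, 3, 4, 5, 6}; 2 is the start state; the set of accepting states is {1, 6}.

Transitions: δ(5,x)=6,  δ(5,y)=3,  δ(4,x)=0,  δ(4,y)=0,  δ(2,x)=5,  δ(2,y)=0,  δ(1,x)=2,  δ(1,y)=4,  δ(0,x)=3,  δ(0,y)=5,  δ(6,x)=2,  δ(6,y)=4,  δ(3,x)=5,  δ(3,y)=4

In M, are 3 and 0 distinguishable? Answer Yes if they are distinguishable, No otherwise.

States {1} cannot be reached from the start state, so discard them.
Start with accepting vs non-accepting: {6} | {0,2,3,4,5}.
Split {0,2,3,4,5} by δ(·,x) → {0,2,3,4} and {5}.
Split {0,2,3,4} by δ(·,x) → {0,4} and {2,3}.
Split {0,4} by δ(·,x) → {0} and {4}.
Refine {2,3} on symbol y: members go to different blocks, giving {2} and {3}.
The partition is now stable with 6 blocks: {6} | {0} | {5} | {2} | {4} | {3}.
3 and 0 end up in different blocks, so they are distinguishable. For instance, the string 'xx' is accepted from only 3.

Yes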